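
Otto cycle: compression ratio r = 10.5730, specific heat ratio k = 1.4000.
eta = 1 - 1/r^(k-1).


r^(k-1) = 2.5685
eta = 1 - 1/2.5685 = 0.6107 = 61.0667%

61.0667%


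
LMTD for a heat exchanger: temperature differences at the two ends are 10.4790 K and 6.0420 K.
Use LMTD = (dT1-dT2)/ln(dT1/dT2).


dT1/dT2 = 1.7344
ln(dT1/dT2) = 0.5506
LMTD = 4.4370 / 0.5506 = 8.0579 K

8.0579 K


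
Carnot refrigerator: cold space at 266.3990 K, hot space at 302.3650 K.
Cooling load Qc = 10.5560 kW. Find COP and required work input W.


COP = 266.3990 / 35.9660 = 7.4070
W = 10.5560 / 7.4070 = 1.4251 kW

COP = 7.4070, W = 1.4251 kW


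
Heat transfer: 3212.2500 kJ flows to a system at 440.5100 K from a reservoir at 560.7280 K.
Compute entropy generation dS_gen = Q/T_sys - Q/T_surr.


dS_sys = 3212.2500/440.5100 = 7.2921 kJ/K
dS_surr = -3212.2500/560.7280 = -5.7287 kJ/K
dS_gen = 7.2921 - 5.7287 = 1.5634 kJ/K (irreversible)

dS_gen = 1.5634 kJ/K, irreversible


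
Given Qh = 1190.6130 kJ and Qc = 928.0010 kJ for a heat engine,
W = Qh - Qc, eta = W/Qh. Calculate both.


W = 1190.6130 - 928.0010 = 262.6120 kJ
eta = 262.6120 / 1190.6130 = 0.2206 = 22.0569%

W = 262.6120 kJ, eta = 22.0569%


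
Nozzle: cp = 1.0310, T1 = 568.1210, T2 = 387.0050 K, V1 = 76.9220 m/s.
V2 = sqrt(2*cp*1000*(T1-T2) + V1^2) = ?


dT = 181.1160 K
2*cp*1000*dT = 373461.1920
V1^2 = 5916.9941
V2 = sqrt(379378.1861) = 615.9368 m/s

615.9368 m/s


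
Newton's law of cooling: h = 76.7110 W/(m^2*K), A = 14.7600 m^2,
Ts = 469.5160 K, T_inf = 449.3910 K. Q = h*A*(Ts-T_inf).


dT = 20.1250 K
Q = 76.7110 * 14.7600 * 20.1250 = 22786.6190 W

22786.6190 W


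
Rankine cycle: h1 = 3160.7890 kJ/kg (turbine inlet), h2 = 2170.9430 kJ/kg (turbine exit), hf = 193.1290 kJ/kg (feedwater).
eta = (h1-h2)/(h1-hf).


W = 989.8460 kJ/kg
Q_in = 2967.6600 kJ/kg
eta = 0.3335 = 33.3544%

eta = 33.3544%


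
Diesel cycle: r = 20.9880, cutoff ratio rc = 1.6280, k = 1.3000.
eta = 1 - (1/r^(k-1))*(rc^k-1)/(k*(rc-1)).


r^(k-1) = 2.4922
rc^k = 1.8843
eta = 0.5654 = 56.5383%

56.5383%


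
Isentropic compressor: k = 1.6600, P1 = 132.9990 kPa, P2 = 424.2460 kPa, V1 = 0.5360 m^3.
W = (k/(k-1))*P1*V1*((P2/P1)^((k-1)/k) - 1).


(k-1)/k = 0.3976
(P2/P1)^exp = 1.5860
W = 2.5152 * 132.9990 * 0.5360 * (1.5860 - 1) = 105.0630 kJ

105.0630 kJ


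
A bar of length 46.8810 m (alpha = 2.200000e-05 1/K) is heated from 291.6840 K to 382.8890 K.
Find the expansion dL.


dT = 91.2050 K
dL = 2.200000e-05 * 46.8810 * 91.2050 = 0.094067 m
L_final = 46.975067 m

dL = 0.094067 m


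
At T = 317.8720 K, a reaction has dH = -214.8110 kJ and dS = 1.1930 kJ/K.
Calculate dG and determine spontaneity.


T*dS = 317.8720 * 1.1930 = 379.2213 kJ
dG = -214.8110 - 379.2213 = -594.0323 kJ (spontaneous)

dG = -594.0323 kJ, spontaneous


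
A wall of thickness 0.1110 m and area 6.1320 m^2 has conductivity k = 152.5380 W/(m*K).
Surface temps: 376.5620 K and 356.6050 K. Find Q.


dT = 19.9570 K
Q = 152.5380 * 6.1320 * 19.9570 / 0.1110 = 168171.5289 W

168171.5289 W


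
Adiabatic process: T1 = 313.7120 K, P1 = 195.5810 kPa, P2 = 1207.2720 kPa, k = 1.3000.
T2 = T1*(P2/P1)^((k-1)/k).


(k-1)/k = 0.2308
(P2/P1)^exp = 1.5220
T2 = 313.7120 * 1.5220 = 477.4735 K

477.4735 K


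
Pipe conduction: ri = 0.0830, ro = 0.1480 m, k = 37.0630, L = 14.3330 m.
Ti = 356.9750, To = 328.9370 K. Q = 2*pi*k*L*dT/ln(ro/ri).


dT = 28.0380 K
ln(ro/ri) = 0.5784
Q = 2*pi*37.0630*14.3330*28.0380 / 0.5784 = 161807.0951 W

161807.0951 W


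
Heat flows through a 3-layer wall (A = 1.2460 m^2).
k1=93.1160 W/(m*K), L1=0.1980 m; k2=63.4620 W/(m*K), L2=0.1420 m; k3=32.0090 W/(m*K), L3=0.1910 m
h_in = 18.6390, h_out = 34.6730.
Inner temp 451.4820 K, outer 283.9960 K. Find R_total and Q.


R_conv_in = 1/(18.6390*1.2460) = 0.0431
R_1 = 0.1980/(93.1160*1.2460) = 0.0017
R_2 = 0.1420/(63.4620*1.2460) = 0.0018
R_3 = 0.1910/(32.0090*1.2460) = 0.0048
R_conv_out = 1/(34.6730*1.2460) = 0.0231
R_total = 0.0745 K/W
Q = 167.4860 / 0.0745 = 2248.2349 W

R_total = 0.0745 K/W, Q = 2248.2349 W


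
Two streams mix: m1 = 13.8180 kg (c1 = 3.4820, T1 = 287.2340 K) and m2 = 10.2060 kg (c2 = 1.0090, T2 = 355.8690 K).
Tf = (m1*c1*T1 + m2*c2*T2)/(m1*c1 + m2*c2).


num = 17484.7430
den = 58.4121
Tf = 299.3341 K

299.3341 K


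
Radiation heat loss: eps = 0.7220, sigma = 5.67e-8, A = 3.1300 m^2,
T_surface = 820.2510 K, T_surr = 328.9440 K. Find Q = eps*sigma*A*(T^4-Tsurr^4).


T^4 = 4.5268e+11
Tsurr^4 = 1.1708e+10
Q = 0.7220 * 5.67e-8 * 3.1300 * 4.4097e+11 = 56502.9504 W

56502.9504 W


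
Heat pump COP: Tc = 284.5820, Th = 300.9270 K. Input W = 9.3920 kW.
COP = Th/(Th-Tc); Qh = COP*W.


COP = 300.9270 / 16.3450 = 18.4110
Qh = 18.4110 * 9.3920 = 172.9157 kW

COP = 18.4110, Qh = 172.9157 kW


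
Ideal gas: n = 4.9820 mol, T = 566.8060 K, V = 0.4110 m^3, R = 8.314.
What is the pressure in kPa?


P = nRT/V = 4.9820 * 8.314 * 566.8060 / 0.4110
= 23477.3018 / 0.4110 = 57122.3887 Pa = 57.1224 kPa

57.1224 kPa


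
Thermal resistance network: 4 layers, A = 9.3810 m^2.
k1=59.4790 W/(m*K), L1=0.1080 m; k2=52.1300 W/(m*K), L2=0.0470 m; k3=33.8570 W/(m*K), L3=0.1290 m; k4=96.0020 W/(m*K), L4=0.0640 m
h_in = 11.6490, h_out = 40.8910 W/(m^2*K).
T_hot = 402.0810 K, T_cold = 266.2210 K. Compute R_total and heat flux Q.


R_conv_in = 1/(11.6490*9.3810) = 0.0092
R_1 = 0.1080/(59.4790*9.3810) = 0.0002
R_2 = 0.0470/(52.1300*9.3810) = 9.6108e-05
R_3 = 0.1290/(33.8570*9.3810) = 0.0004
R_4 = 0.0640/(96.0020*9.3810) = 7.1064e-05
R_conv_out = 1/(40.8910*9.3810) = 0.0026
R_total = 0.0125 K/W
Q = 135.8600 / 0.0125 = 10847.4135 W

R_total = 0.0125 K/W, Q = 10847.4135 W


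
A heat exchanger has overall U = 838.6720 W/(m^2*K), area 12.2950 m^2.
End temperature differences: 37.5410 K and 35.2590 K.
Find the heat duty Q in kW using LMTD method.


LMTD = 36.3881 K
Q = 838.6720 * 12.2950 * 36.3881 = 375214.6241 W = 375.2146 kW

375.2146 kW


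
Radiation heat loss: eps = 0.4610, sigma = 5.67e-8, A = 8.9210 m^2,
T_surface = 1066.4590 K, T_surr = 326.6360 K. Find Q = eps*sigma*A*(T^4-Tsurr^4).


T^4 = 1.2935e+12
Tsurr^4 = 1.1383e+10
Q = 0.4610 * 5.67e-8 * 8.9210 * 1.2821e+12 = 298975.4302 W

298975.4302 W


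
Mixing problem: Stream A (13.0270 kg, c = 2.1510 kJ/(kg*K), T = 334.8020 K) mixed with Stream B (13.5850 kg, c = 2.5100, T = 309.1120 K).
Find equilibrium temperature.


num = 19921.7218
den = 62.1194
Tf = 320.7003 K

320.7003 K


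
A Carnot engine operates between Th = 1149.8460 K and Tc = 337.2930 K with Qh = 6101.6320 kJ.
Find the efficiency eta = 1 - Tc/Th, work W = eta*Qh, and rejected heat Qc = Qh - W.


eta = 1 - 337.2930/1149.8460 = 0.7067
W = 0.7067 * 6101.6320 = 4311.7943 kJ
Qc = 6101.6320 - 4311.7943 = 1789.8377 kJ

eta = 70.6662%, W = 4311.7943 kJ, Qc = 1789.8377 kJ


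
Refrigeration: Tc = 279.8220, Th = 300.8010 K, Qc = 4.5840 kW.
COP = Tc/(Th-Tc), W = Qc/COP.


COP = 279.8220 / 20.9790 = 13.3382
W = 4.5840 / 13.3382 = 0.3437 kW

COP = 13.3382, W = 0.3437 kW


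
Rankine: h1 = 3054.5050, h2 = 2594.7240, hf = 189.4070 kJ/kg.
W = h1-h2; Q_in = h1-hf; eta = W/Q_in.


W = 459.7810 kJ/kg
Q_in = 2865.0980 kJ/kg
eta = 0.1605 = 16.0477%

eta = 16.0477%


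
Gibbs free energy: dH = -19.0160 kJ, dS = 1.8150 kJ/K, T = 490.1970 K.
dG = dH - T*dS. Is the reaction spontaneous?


T*dS = 490.1970 * 1.8150 = 889.7076 kJ
dG = -19.0160 - 889.7076 = -908.7236 kJ (spontaneous)

dG = -908.7236 kJ, spontaneous


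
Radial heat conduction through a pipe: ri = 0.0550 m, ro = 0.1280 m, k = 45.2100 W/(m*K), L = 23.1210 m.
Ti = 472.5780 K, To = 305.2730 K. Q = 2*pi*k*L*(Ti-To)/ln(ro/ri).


dT = 167.3050 K
ln(ro/ri) = 0.8447
Q = 2*pi*45.2100*23.1210*167.3050 / 0.8447 = 1300855.0797 W

1300855.0797 W


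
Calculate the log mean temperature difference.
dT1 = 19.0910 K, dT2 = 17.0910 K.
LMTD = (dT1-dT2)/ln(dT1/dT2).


dT1/dT2 = 1.1170
ln(dT1/dT2) = 0.1107
LMTD = 2.0000 / 0.1107 = 18.0726 K

18.0726 K


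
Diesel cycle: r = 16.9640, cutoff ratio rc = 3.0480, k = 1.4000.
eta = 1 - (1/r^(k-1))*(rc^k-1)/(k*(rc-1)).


r^(k-1) = 3.1032
rc^k = 4.7602
eta = 0.5774 = 57.7393%

57.7393%


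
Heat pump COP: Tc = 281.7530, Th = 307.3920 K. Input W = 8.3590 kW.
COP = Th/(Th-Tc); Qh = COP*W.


COP = 307.3920 / 25.6390 = 11.9892
Qh = 11.9892 * 8.3590 = 100.2180 kW

COP = 11.9892, Qh = 100.2180 kW


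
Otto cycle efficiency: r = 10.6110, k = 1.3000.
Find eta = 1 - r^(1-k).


r^(k-1) = 2.0311
eta = 1 - 1/2.0311 = 0.5077 = 50.7651%

50.7651%


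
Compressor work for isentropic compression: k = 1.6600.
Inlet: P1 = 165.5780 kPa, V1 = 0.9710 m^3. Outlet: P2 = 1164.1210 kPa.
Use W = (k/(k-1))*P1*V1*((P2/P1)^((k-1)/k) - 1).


(k-1)/k = 0.3976
(P2/P1)^exp = 2.1715
W = 2.5152 * 165.5780 * 0.9710 * (2.1715 - 1) = 473.7219 kJ

473.7219 kJ


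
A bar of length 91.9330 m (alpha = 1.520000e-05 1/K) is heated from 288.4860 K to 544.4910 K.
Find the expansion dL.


dT = 256.0050 K
dL = 1.520000e-05 * 91.9330 * 256.0050 = 0.357737 m
L_final = 92.290737 m

dL = 0.357737 m


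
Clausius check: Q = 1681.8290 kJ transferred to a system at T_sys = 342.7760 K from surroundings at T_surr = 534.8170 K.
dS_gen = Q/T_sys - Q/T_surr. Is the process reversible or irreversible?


dS_sys = 1681.8290/342.7760 = 4.9065 kJ/K
dS_surr = -1681.8290/534.8170 = -3.1447 kJ/K
dS_gen = 4.9065 - 3.1447 = 1.7618 kJ/K (irreversible)

dS_gen = 1.7618 kJ/K, irreversible


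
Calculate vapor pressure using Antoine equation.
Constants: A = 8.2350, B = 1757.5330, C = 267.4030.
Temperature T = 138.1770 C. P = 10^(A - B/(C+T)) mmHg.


C+T = 405.5800
B/(C+T) = 4.3334
log10(P) = 8.2350 - 4.3334 = 3.9016
P = 10^3.9016 = 7972.9341 mmHg

7972.9341 mmHg


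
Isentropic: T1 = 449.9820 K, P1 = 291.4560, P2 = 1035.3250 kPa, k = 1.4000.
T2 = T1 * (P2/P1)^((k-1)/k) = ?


(k-1)/k = 0.2857
(P2/P1)^exp = 1.4364
T2 = 449.9820 * 1.4364 = 646.3711 K

646.3711 K


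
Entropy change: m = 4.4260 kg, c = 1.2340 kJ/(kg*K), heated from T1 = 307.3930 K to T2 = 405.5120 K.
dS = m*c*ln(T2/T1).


T2/T1 = 1.3192
ln(T2/T1) = 0.2770
dS = 4.4260 * 1.2340 * 0.2770 = 1.5130 kJ/K

1.5130 kJ/K


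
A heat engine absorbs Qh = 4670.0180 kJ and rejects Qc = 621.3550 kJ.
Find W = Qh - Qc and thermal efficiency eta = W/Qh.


W = 4670.0180 - 621.3550 = 4048.6630 kJ
eta = 4048.6630 / 4670.0180 = 0.8669 = 86.6948%

W = 4048.6630 kJ, eta = 86.6948%


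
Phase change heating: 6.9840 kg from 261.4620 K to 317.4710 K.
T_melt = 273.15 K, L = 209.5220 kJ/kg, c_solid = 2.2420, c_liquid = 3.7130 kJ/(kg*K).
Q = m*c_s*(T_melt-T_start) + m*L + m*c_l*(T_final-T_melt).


Q1 (sensible, solid) = 6.9840 * 2.2420 * 11.6880 = 183.0122 kJ
Q2 (latent) = 6.9840 * 209.5220 = 1463.3016 kJ
Q3 (sensible, liquid) = 6.9840 * 3.7130 * 44.3210 = 1149.3141 kJ
Q_total = 2795.6279 kJ

2795.6279 kJ


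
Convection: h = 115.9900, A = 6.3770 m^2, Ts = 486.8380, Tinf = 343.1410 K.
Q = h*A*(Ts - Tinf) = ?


dT = 143.6970 K
Q = 115.9900 * 6.3770 * 143.6970 = 106288.1056 W

106288.1056 W


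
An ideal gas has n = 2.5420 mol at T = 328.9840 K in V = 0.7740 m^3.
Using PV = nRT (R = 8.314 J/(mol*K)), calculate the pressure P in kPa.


P = nRT/V = 2.5420 * 8.314 * 328.9840 / 0.7740
= 6952.8097 / 0.7740 = 8982.9583 Pa = 8.9830 kPa

8.9830 kPa


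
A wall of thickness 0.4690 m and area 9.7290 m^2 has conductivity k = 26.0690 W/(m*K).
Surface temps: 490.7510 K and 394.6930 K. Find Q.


dT = 96.0580 K
Q = 26.0690 * 9.7290 * 96.0580 / 0.4690 = 51946.1389 W

51946.1389 W


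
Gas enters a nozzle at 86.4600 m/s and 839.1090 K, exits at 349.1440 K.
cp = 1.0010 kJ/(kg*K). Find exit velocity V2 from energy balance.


dT = 489.9650 K
2*cp*1000*dT = 980909.9300
V1^2 = 7475.3316
V2 = sqrt(988385.2616) = 994.1757 m/s

994.1757 m/s


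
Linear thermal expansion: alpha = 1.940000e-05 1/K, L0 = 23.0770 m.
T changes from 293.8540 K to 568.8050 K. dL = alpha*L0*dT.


dT = 274.9510 K
dL = 1.940000e-05 * 23.0770 * 274.9510 = 0.123094 m
L_final = 23.200094 m

dL = 0.123094 m


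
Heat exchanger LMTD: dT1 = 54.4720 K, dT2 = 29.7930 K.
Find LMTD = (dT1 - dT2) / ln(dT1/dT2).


dT1/dT2 = 1.8283
ln(dT1/dT2) = 0.6034
LMTD = 24.6790 / 0.6034 = 40.8990 K

40.8990 K


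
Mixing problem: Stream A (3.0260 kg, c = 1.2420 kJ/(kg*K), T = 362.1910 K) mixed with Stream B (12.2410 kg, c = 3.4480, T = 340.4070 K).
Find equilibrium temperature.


num = 15728.7669
den = 45.9653
Tf = 342.1881 K

342.1881 K


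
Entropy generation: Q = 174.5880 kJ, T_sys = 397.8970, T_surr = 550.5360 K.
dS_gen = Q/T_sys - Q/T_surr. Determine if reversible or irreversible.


dS_sys = 174.5880/397.8970 = 0.4388 kJ/K
dS_surr = -174.5880/550.5360 = -0.3171 kJ/K
dS_gen = 0.4388 - 0.3171 = 0.1217 kJ/K (irreversible)

dS_gen = 0.1217 kJ/K, irreversible


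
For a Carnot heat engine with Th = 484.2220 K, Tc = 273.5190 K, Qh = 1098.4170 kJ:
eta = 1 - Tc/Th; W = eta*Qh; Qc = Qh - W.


eta = 1 - 273.5190/484.2220 = 0.4351
W = 0.4351 * 1098.4170 = 477.9621 kJ
Qc = 1098.4170 - 477.9621 = 620.4549 kJ

eta = 43.5137%, W = 477.9621 kJ, Qc = 620.4549 kJ


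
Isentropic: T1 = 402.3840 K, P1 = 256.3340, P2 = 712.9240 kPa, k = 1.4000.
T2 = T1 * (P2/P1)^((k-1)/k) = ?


(k-1)/k = 0.2857
(P2/P1)^exp = 1.3394
T2 = 402.3840 * 1.3394 = 538.9712 K

538.9712 K


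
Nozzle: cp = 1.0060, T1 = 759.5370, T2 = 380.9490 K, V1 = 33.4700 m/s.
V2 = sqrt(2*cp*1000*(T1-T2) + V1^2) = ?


dT = 378.5880 K
2*cp*1000*dT = 761719.0560
V1^2 = 1120.2409
V2 = sqrt(762839.2969) = 873.4067 m/s

873.4067 m/s


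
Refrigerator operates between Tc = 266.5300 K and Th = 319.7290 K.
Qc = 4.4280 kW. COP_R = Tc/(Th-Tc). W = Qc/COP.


COP = 266.5300 / 53.1990 = 5.0101
W = 4.4280 / 5.0101 = 0.8838 kW

COP = 5.0101, W = 0.8838 kW


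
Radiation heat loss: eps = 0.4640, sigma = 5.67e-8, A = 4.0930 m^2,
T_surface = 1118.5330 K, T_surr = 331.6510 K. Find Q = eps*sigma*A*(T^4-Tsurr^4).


T^4 = 1.5653e+12
Tsurr^4 = 1.2098e+10
Q = 0.4640 * 5.67e-8 * 4.0930 * 1.5532e+12 = 167250.8128 W

167250.8128 W


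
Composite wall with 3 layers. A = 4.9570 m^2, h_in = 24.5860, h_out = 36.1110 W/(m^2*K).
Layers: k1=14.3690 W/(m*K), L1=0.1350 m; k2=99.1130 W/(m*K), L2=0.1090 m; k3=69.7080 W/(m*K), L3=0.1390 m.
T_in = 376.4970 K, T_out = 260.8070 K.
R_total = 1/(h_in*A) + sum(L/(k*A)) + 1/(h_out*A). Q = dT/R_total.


R_conv_in = 1/(24.5860*4.9570) = 0.0082
R_1 = 0.1350/(14.3690*4.9570) = 0.0019
R_2 = 0.1090/(99.1130*4.9570) = 0.0002
R_3 = 0.1390/(69.7080*4.9570) = 0.0004
R_conv_out = 1/(36.1110*4.9570) = 0.0056
R_total = 0.0163 K/W
Q = 115.6900 / 0.0163 = 7092.6426 W

R_total = 0.0163 K/W, Q = 7092.6426 W


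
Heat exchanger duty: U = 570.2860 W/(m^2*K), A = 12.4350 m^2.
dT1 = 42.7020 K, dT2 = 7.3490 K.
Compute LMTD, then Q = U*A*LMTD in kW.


LMTD = 20.0906 K
Q = 570.2860 * 12.4350 * 20.0906 = 142472.3877 W = 142.4724 kW

142.4724 kW


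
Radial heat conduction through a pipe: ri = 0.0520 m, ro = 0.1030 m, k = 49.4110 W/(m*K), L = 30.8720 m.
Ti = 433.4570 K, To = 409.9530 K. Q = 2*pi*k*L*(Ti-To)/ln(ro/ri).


dT = 23.5040 K
ln(ro/ri) = 0.6835
Q = 2*pi*49.4110*30.8720*23.5040 / 0.6835 = 329595.2139 W

329595.2139 W


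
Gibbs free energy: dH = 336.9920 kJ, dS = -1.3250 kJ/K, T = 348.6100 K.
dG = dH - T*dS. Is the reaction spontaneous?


T*dS = 348.6100 * -1.3250 = -461.9083 kJ
dG = 336.9920 + 461.9083 = 798.9003 kJ (non-spontaneous)

dG = 798.9003 kJ, non-spontaneous


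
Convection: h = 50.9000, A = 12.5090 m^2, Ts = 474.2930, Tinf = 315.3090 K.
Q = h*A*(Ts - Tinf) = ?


dT = 158.9840 K
Q = 50.9000 * 12.5090 * 158.9840 = 101226.4006 W

101226.4006 W


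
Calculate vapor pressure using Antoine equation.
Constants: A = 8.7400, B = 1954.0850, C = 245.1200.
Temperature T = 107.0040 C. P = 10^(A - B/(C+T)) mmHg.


C+T = 352.1240
B/(C+T) = 5.5494
log10(P) = 8.7400 - 5.5494 = 3.1906
P = 10^3.1906 = 1550.8760 mmHg

1550.8760 mmHg


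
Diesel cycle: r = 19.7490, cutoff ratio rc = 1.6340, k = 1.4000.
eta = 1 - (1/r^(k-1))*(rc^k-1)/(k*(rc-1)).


r^(k-1) = 3.2978
rc^k = 1.9886
eta = 0.6622 = 66.2249%

66.2249%


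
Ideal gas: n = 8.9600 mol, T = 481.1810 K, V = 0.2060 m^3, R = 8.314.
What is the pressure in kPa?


P = nRT/V = 8.9600 * 8.314 * 481.1810 / 0.2060
= 35844.8280 / 0.2060 = 174004.0192 Pa = 174.0040 kPa

174.0040 kPa


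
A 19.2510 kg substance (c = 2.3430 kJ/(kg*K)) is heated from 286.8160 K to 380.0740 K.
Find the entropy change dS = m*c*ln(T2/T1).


T2/T1 = 1.3251
ln(T2/T1) = 0.2815
dS = 19.2510 * 2.3430 * 0.2815 = 12.6982 kJ/K

12.6982 kJ/K


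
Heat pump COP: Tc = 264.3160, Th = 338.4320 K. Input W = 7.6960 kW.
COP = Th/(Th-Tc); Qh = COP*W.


COP = 338.4320 / 74.1160 = 4.5662
Qh = 4.5662 * 7.6960 = 35.1418 kW

COP = 4.5662, Qh = 35.1418 kW


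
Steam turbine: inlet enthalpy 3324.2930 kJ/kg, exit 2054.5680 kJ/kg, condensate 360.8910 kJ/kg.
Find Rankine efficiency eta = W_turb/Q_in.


W = 1269.7250 kJ/kg
Q_in = 2963.4020 kJ/kg
eta = 0.4285 = 42.8469%

eta = 42.8469%


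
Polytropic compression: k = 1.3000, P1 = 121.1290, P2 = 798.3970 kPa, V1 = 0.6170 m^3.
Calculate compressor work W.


(k-1)/k = 0.2308
(P2/P1)^exp = 1.5452
W = 4.3333 * 121.1290 * 0.6170 * (1.5452 - 1) = 176.5775 kJ

176.5775 kJ


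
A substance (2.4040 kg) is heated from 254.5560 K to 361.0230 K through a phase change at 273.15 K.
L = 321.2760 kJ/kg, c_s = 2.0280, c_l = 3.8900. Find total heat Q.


Q1 (sensible, solid) = 2.4040 * 2.0280 * 18.5940 = 90.6516 kJ
Q2 (latent) = 2.4040 * 321.2760 = 772.3475 kJ
Q3 (sensible, liquid) = 2.4040 * 3.8900 * 87.8730 = 821.7496 kJ
Q_total = 1684.7487 kJ

1684.7487 kJ


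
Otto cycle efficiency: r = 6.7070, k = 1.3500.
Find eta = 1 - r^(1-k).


r^(k-1) = 1.9466
eta = 1 - 1/1.9466 = 0.4863 = 48.6293%

48.6293%


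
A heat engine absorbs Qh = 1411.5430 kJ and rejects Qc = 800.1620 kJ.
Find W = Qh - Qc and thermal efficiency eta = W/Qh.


W = 1411.5430 - 800.1620 = 611.3810 kJ
eta = 611.3810 / 1411.5430 = 0.4331 = 43.3130%

W = 611.3810 kJ, eta = 43.3130%


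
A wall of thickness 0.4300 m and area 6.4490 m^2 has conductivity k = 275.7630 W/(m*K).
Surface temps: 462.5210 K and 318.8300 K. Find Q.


dT = 143.6910 K
Q = 275.7630 * 6.4490 * 143.6910 / 0.4300 = 594277.7681 W

594277.7681 W


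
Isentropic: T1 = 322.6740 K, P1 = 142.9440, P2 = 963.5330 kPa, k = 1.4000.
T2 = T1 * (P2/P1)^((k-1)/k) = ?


(k-1)/k = 0.2857
(P2/P1)^exp = 1.7249
T2 = 322.6740 * 1.7249 = 556.5902 K

556.5902 K


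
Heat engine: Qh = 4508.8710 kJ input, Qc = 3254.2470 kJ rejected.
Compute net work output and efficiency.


W = 4508.8710 - 3254.2470 = 1254.6240 kJ
eta = 1254.6240 / 4508.8710 = 0.2783 = 27.8257%

W = 1254.6240 kJ, eta = 27.8257%


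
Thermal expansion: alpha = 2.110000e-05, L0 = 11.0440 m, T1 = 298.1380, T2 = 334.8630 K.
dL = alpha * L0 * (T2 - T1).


dT = 36.7250 K
dL = 2.110000e-05 * 11.0440 * 36.7250 = 0.008558 m
L_final = 11.052558 m

dL = 0.008558 m


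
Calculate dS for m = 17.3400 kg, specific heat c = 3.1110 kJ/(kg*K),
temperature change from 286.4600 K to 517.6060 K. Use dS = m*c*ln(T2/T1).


T2/T1 = 1.8069
ln(T2/T1) = 0.5916
dS = 17.3400 * 3.1110 * 0.5916 = 31.9145 kJ/K

31.9145 kJ/K


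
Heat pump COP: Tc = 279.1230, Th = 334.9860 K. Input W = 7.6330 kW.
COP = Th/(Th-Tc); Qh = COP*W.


COP = 334.9860 / 55.8630 = 5.9966
Qh = 5.9966 * 7.6330 = 45.7718 kW

COP = 5.9966, Qh = 45.7718 kW


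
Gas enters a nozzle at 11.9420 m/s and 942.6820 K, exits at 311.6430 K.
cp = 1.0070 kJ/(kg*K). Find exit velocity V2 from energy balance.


dT = 631.0390 K
2*cp*1000*dT = 1270912.5460
V1^2 = 142.6114
V2 = sqrt(1271055.1574) = 1127.4108 m/s

1127.4108 m/s


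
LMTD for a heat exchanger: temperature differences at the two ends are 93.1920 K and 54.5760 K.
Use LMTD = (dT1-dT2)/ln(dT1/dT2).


dT1/dT2 = 1.7076
ln(dT1/dT2) = 0.5351
LMTD = 38.6160 / 0.5351 = 72.1703 K

72.1703 K


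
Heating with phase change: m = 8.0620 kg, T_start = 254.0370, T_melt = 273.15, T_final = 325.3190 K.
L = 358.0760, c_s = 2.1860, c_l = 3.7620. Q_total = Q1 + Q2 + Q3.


Q1 (sensible, solid) = 8.0620 * 2.1860 * 19.1130 = 336.8386 kJ
Q2 (latent) = 8.0620 * 358.0760 = 2886.8087 kJ
Q3 (sensible, liquid) = 8.0620 * 3.7620 * 52.1690 = 1582.2463 kJ
Q_total = 4805.8936 kJ

4805.8936 kJ


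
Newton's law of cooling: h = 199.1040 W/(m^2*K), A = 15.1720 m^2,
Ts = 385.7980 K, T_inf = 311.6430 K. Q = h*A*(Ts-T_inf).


dT = 74.1550 K
Q = 199.1040 * 15.1720 * 74.1550 = 224007.8606 W

224007.8606 W


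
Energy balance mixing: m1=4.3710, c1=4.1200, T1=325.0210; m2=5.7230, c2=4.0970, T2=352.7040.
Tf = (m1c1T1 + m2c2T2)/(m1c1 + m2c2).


num = 14123.0441
den = 41.4557
Tf = 340.6784 K

340.6784 K


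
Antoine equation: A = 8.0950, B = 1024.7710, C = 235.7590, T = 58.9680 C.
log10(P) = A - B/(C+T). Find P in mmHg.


C+T = 294.7270
B/(C+T) = 3.4770
log10(P) = 8.0950 - 3.4770 = 4.6180
P = 10^4.6180 = 41493.7117 mmHg

41493.7117 mmHg


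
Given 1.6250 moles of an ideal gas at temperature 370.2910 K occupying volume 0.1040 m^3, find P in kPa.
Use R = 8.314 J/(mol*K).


P = nRT/V = 1.6250 * 8.314 * 370.2910 / 0.1040
= 5002.7240 / 0.1040 = 48103.1152 Pa = 48.1031 kPa

48.1031 kPa


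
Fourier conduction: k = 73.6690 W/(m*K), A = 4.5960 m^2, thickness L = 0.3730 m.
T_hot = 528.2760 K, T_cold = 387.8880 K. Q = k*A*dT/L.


dT = 140.3880 K
Q = 73.6690 * 4.5960 * 140.3880 / 0.3730 = 127434.1862 W

127434.1862 W


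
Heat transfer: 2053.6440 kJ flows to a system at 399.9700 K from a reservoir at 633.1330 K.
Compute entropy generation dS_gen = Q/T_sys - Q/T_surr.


dS_sys = 2053.6440/399.9700 = 5.1345 kJ/K
dS_surr = -2053.6440/633.1330 = -3.2436 kJ/K
dS_gen = 5.1345 - 3.2436 = 1.8909 kJ/K (irreversible)

dS_gen = 1.8909 kJ/K, irreversible


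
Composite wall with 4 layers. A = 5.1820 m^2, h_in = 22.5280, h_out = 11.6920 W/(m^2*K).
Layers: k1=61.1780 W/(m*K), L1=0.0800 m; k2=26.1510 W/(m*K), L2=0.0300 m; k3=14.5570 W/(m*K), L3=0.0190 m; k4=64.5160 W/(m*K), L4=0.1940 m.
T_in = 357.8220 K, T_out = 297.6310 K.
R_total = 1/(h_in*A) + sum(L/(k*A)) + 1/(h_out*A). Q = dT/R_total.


R_conv_in = 1/(22.5280*5.1820) = 0.0086
R_1 = 0.0800/(61.1780*5.1820) = 0.0003
R_2 = 0.0300/(26.1510*5.1820) = 0.0002
R_3 = 0.0190/(14.5570*5.1820) = 0.0003
R_4 = 0.1940/(64.5160*5.1820) = 0.0006
R_conv_out = 1/(11.6920*5.1820) = 0.0165
R_total = 0.0264 K/W
Q = 60.1910 / 0.0264 = 2281.9632 W

R_total = 0.0264 K/W, Q = 2281.9632 W


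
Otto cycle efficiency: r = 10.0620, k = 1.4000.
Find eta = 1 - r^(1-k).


r^(k-1) = 2.5181
eta = 1 - 1/2.5181 = 0.6029 = 60.2876%

60.2876%


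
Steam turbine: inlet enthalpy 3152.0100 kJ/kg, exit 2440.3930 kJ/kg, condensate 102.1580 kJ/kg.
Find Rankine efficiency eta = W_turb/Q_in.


W = 711.6170 kJ/kg
Q_in = 3049.8520 kJ/kg
eta = 0.2333 = 23.3328%

eta = 23.3328%


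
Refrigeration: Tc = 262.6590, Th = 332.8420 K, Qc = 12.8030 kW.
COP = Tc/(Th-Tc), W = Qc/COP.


COP = 262.6590 / 70.1830 = 3.7425
W = 12.8030 / 3.7425 = 3.4210 kW

COP = 3.7425, W = 3.4210 kW


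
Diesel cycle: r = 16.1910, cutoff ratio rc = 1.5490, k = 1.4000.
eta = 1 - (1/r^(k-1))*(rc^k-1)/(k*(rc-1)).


r^(k-1) = 3.0459
rc^k = 1.8453
eta = 0.6389 = 63.8913%

63.8913%


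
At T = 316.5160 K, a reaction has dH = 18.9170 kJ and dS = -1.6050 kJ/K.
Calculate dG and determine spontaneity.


T*dS = 316.5160 * -1.6050 = -508.0082 kJ
dG = 18.9170 + 508.0082 = 526.9252 kJ (non-spontaneous)

dG = 526.9252 kJ, non-spontaneous


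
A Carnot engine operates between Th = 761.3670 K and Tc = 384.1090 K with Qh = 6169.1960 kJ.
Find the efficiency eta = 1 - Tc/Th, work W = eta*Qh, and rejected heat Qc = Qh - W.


eta = 1 - 384.1090/761.3670 = 0.4955
W = 0.4955 * 6169.1960 = 3056.8419 kJ
Qc = 6169.1960 - 3056.8419 = 3112.3541 kJ

eta = 49.5501%, W = 3056.8419 kJ, Qc = 3112.3541 kJ


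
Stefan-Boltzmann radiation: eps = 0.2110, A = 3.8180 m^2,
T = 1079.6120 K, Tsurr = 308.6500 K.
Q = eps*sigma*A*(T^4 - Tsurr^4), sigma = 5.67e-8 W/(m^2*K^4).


T^4 = 1.3585e+12
Tsurr^4 = 9.0754e+09
Q = 0.2110 * 5.67e-8 * 3.8180 * 1.3495e+12 = 61639.8127 W

61639.8127 W


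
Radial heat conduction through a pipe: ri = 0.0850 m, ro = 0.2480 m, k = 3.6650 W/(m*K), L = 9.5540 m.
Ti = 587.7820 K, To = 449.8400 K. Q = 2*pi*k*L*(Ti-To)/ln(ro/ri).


dT = 137.9420 K
ln(ro/ri) = 1.0708
Q = 2*pi*3.6650*9.5540*137.9420 / 1.0708 = 28342.3835 W

28342.3835 W


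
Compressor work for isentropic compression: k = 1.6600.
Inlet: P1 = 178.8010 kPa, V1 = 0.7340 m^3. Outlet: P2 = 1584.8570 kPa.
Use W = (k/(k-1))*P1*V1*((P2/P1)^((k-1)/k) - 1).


(k-1)/k = 0.3976
(P2/P1)^exp = 2.3810
W = 2.5152 * 178.8010 * 0.7340 * (2.3810 - 1) = 455.8614 kJ

455.8614 kJ


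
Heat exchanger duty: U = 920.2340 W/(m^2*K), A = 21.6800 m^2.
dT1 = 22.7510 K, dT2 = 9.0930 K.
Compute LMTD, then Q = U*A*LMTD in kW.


LMTD = 14.8925 K
Q = 920.2340 * 21.6800 * 14.8925 = 297115.9541 W = 297.1160 kW

297.1160 kW


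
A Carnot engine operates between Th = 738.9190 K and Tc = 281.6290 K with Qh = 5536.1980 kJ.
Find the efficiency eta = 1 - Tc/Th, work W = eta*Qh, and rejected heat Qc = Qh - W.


eta = 1 - 281.6290/738.9190 = 0.6189
W = 0.6189 * 5536.1980 = 3426.1509 kJ
Qc = 5536.1980 - 3426.1509 = 2110.0471 kJ

eta = 61.8864%, W = 3426.1509 kJ, Qc = 2110.0471 kJ


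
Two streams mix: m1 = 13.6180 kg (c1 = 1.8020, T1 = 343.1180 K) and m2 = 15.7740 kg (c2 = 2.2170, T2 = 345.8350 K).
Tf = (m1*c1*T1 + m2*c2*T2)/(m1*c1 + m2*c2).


num = 20514.1721
den = 59.5106
Tf = 344.7146 K

344.7146 K


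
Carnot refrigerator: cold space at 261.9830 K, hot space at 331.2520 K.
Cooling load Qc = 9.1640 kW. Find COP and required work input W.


COP = 261.9830 / 69.2690 = 3.7821
W = 9.1640 / 3.7821 = 2.4230 kW

COP = 3.7821, W = 2.4230 kW


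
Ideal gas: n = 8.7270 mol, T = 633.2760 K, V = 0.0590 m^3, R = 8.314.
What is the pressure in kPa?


P = nRT/V = 8.7270 * 8.314 * 633.2760 / 0.0590
= 45948.1495 / 0.0590 = 778782.1950 Pa = 778.7822 kPa

778.7822 kPa


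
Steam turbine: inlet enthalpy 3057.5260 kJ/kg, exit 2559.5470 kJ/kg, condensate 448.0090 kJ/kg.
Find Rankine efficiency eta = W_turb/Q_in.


W = 497.9790 kJ/kg
Q_in = 2609.5170 kJ/kg
eta = 0.1908 = 19.0832%

eta = 19.0832%


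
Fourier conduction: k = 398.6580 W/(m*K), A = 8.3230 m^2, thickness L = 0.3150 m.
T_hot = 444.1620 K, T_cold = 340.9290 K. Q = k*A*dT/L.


dT = 103.2330 K
Q = 398.6580 * 8.3230 * 103.2330 / 0.3150 = 1087397.6067 W

1087397.6067 W


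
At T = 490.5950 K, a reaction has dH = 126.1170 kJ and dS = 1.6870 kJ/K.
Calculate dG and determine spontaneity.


T*dS = 490.5950 * 1.6870 = 827.6338 kJ
dG = 126.1170 - 827.6338 = -701.5168 kJ (spontaneous)

dG = -701.5168 kJ, spontaneous


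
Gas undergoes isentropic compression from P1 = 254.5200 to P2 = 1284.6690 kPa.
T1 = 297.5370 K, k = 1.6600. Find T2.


(k-1)/k = 0.3976
(P2/P1)^exp = 1.9034
T2 = 297.5370 * 1.9034 = 566.3365 K

566.3365 K


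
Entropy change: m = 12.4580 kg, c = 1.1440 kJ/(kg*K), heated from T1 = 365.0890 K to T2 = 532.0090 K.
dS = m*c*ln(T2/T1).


T2/T1 = 1.4572
ln(T2/T1) = 0.3765
dS = 12.4580 * 1.1440 * 0.3765 = 5.3661 kJ/K

5.3661 kJ/K


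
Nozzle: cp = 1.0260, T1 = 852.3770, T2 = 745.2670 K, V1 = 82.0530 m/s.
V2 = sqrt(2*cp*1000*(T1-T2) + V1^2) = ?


dT = 107.1100 K
2*cp*1000*dT = 219789.7200
V1^2 = 6732.6948
V2 = sqrt(226522.4148) = 475.9437 m/s

475.9437 m/s


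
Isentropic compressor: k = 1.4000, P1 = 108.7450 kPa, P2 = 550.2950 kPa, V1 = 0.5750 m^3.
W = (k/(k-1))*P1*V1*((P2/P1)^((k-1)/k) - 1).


(k-1)/k = 0.2857
(P2/P1)^exp = 1.5893
W = 3.5000 * 108.7450 * 0.5750 * (1.5893 - 1) = 128.9600 kJ

128.9600 kJ


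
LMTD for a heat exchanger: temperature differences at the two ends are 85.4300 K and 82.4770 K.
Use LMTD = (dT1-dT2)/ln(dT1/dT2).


dT1/dT2 = 1.0358
ln(dT1/dT2) = 0.0352
LMTD = 2.9530 / 0.0352 = 83.9448 K

83.9448 K


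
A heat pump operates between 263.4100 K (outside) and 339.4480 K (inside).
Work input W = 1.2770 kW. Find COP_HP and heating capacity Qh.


COP = 339.4480 / 76.0380 = 4.4642
Qh = 4.4642 * 1.2770 = 5.7008 kW

COP = 4.4642, Qh = 5.7008 kW


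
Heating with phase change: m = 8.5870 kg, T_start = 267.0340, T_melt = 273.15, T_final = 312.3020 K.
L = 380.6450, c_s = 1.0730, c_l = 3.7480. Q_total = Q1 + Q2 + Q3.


Q1 (sensible, solid) = 8.5870 * 1.0730 * 6.1160 = 56.3519 kJ
Q2 (latent) = 8.5870 * 380.6450 = 3268.5986 kJ
Q3 (sensible, liquid) = 8.5870 * 3.7480 * 39.1520 = 1260.0709 kJ
Q_total = 4585.0215 kJ

4585.0215 kJ


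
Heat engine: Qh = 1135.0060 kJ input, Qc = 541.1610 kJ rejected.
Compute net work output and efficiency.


W = 1135.0060 - 541.1610 = 593.8450 kJ
eta = 593.8450 / 1135.0060 = 0.5232 = 52.3209%

W = 593.8450 kJ, eta = 52.3209%


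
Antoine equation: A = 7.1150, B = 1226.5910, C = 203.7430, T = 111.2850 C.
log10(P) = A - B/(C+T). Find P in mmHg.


C+T = 315.0280
B/(C+T) = 3.8936
log10(P) = 7.1150 - 3.8936 = 3.2214
P = 10^3.2214 = 1664.9700 mmHg

1664.9700 mmHg


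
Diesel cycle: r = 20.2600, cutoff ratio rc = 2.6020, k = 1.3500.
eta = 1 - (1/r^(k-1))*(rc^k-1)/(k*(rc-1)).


r^(k-1) = 2.8663
rc^k = 3.6363
eta = 0.5747 = 57.4713%

57.4713%


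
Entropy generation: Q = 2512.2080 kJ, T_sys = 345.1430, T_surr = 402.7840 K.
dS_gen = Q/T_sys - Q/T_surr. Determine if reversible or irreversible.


dS_sys = 2512.2080/345.1430 = 7.2787 kJ/K
dS_surr = -2512.2080/402.7840 = -6.2371 kJ/K
dS_gen = 7.2787 - 6.2371 = 1.0416 kJ/K (irreversible)

dS_gen = 1.0416 kJ/K, irreversible


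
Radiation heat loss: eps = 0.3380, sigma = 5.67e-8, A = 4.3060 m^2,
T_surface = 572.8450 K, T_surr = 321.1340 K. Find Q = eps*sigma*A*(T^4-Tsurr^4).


T^4 = 1.0768e+11
Tsurr^4 = 1.0635e+10
Q = 0.3380 * 5.67e-8 * 4.3060 * 9.7048e+10 = 8008.6819 W

8008.6819 W


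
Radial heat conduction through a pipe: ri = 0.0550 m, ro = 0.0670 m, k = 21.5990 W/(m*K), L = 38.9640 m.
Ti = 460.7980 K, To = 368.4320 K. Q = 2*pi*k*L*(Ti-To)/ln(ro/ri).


dT = 92.3660 K
ln(ro/ri) = 0.1974
Q = 2*pi*21.5990*38.9640*92.3660 / 0.1974 = 2474749.7704 W

2474749.7704 W


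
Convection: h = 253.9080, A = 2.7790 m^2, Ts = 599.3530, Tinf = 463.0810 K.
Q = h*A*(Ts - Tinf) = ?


dT = 136.2720 K
Q = 253.9080 * 2.7790 * 136.2720 = 96154.9312 W

96154.9312 W


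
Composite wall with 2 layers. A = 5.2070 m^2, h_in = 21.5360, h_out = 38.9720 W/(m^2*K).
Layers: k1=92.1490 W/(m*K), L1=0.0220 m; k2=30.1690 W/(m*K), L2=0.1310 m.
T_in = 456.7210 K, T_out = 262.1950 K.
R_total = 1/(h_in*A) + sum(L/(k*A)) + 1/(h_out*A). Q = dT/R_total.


R_conv_in = 1/(21.5360*5.2070) = 0.0089
R_1 = 0.0220/(92.1490*5.2070) = 4.5851e-05
R_2 = 0.1310/(30.1690*5.2070) = 0.0008
R_conv_out = 1/(38.9720*5.2070) = 0.0049
R_total = 0.0147 K/W
Q = 194.5260 / 0.0147 = 13210.3874 W

R_total = 0.0147 K/W, Q = 13210.3874 W


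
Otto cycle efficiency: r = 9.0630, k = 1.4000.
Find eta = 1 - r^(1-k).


r^(k-1) = 2.4150
eta = 1 - 1/2.4150 = 0.5859 = 58.5913%

58.5913%


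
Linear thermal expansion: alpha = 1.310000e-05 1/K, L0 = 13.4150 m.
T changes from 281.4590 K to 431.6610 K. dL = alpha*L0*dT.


dT = 150.2020 K
dL = 1.310000e-05 * 13.4150 * 150.2020 = 0.026396 m
L_final = 13.441396 m

dL = 0.026396 m


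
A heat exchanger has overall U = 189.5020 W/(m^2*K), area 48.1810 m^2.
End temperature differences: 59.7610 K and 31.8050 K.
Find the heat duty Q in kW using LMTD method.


LMTD = 44.3233 K
Q = 189.5020 * 48.1810 * 44.3233 = 404688.9194 W = 404.6889 kW

404.6889 kW


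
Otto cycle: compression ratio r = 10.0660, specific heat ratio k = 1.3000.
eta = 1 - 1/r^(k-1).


r^(k-1) = 1.9992
eta = 1 - 1/1.9992 = 0.4998 = 49.9801%

49.9801%


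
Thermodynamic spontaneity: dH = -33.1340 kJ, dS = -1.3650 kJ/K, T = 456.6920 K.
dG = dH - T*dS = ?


T*dS = 456.6920 * -1.3650 = -623.3846 kJ
dG = -33.1340 + 623.3846 = 590.2506 kJ (non-spontaneous)

dG = 590.2506 kJ, non-spontaneous


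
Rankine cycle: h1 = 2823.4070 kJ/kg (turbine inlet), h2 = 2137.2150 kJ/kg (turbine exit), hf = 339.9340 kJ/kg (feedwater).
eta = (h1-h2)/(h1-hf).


W = 686.1920 kJ/kg
Q_in = 2483.4730 kJ/kg
eta = 0.2763 = 27.6303%

eta = 27.6303%


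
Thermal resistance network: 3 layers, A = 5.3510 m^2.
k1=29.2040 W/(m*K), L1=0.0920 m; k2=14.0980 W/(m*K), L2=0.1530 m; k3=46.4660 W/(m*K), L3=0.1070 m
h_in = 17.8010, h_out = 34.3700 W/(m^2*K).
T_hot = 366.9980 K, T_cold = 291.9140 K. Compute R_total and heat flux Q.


R_conv_in = 1/(17.8010*5.3510) = 0.0105
R_1 = 0.0920/(29.2040*5.3510) = 0.0006
R_2 = 0.1530/(14.0980*5.3510) = 0.0020
R_3 = 0.1070/(46.4660*5.3510) = 0.0004
R_conv_out = 1/(34.3700*5.3510) = 0.0054
R_total = 0.0190 K/W
Q = 75.0840 / 0.0190 = 3955.3540 W

R_total = 0.0190 K/W, Q = 3955.3540 W


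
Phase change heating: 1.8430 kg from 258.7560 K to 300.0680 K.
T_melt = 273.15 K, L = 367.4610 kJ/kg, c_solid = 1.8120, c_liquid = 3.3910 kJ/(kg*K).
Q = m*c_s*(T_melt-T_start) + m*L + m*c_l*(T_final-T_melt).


Q1 (sensible, solid) = 1.8430 * 1.8120 * 14.3940 = 48.0690 kJ
Q2 (latent) = 1.8430 * 367.4610 = 677.2306 kJ
Q3 (sensible, liquid) = 1.8430 * 3.3910 * 26.9180 = 168.2271 kJ
Q_total = 893.5267 kJ

893.5267 kJ


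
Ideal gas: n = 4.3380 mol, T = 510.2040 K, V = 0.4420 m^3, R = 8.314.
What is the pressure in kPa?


P = nRT/V = 4.3380 * 8.314 * 510.2040 / 0.4420
= 18401.0848 / 0.4420 = 41631.4136 Pa = 41.6314 kPa

41.6314 kPa


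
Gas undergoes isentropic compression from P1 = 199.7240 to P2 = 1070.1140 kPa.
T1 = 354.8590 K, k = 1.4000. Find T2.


(k-1)/k = 0.2857
(P2/P1)^exp = 1.6154
T2 = 354.8590 * 1.6154 = 573.2466 K

573.2466 K


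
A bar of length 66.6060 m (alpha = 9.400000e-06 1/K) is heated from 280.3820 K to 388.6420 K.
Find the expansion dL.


dT = 108.2600 K
dL = 9.400000e-06 * 66.6060 * 108.2600 = 0.067781 m
L_final = 66.673781 m

dL = 0.067781 m


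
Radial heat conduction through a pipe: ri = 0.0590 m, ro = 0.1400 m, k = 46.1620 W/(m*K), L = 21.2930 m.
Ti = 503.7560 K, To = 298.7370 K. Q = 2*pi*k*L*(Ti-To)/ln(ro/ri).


dT = 205.0190 K
ln(ro/ri) = 0.8641
Q = 2*pi*46.1620*21.2930*205.0190 / 0.8641 = 1465308.0738 W

1465308.0738 W


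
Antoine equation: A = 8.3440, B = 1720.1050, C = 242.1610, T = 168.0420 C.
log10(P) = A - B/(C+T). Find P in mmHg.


C+T = 410.2030
B/(C+T) = 4.1933
log10(P) = 8.3440 - 4.1933 = 4.1507
P = 10^4.1507 = 14148.1009 mmHg

14148.1009 mmHg


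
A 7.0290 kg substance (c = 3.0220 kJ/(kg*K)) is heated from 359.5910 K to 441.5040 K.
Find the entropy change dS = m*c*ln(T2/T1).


T2/T1 = 1.2278
ln(T2/T1) = 0.2052
dS = 7.0290 * 3.0220 * 0.2052 = 4.3592 kJ/K

4.3592 kJ/K


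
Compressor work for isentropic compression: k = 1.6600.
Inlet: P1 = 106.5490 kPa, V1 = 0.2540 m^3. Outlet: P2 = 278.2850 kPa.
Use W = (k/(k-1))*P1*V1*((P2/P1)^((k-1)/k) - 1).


(k-1)/k = 0.3976
(P2/P1)^exp = 1.4648
W = 2.5152 * 106.5490 * 0.2540 * (1.4648 - 1) = 31.6367 kJ

31.6367 kJ


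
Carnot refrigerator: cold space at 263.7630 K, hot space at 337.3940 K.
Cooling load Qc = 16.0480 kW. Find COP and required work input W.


COP = 263.7630 / 73.6310 = 3.5822
W = 16.0480 / 3.5822 = 4.4799 kW

COP = 3.5822, W = 4.4799 kW


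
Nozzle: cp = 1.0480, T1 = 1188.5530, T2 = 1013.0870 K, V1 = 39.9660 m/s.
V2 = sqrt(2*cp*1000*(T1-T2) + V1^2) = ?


dT = 175.4660 K
2*cp*1000*dT = 367776.7360
V1^2 = 1597.2812
V2 = sqrt(369374.0172) = 607.7615 m/s

607.7615 m/s


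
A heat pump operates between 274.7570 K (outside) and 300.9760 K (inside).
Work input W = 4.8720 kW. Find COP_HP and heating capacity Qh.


COP = 300.9760 / 26.2190 = 11.4793
Qh = 11.4793 * 4.8720 = 55.9272 kW

COP = 11.4793, Qh = 55.9272 kW


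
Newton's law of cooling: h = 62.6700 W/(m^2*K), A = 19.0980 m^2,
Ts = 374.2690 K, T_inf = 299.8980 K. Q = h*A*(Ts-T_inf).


dT = 74.3710 K
Q = 62.6700 * 19.0980 * 74.3710 = 89012.5422 W

89012.5422 W


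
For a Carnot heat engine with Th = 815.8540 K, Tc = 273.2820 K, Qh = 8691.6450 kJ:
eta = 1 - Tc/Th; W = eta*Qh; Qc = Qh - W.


eta = 1 - 273.2820/815.8540 = 0.6650
W = 0.6650 * 8691.6450 = 5780.2538 kJ
Qc = 8691.6450 - 5780.2538 = 2911.3912 kJ

eta = 66.5036%, W = 5780.2538 kJ, Qc = 2911.3912 kJ


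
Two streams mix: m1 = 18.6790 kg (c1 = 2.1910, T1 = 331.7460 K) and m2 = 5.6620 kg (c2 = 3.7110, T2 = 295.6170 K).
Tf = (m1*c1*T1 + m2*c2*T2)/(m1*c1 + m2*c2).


num = 19788.3440
den = 61.9374
Tf = 319.4896 K

319.4896 K


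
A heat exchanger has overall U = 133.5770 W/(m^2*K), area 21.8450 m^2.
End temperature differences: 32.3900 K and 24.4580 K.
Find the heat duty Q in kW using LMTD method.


LMTD = 28.2386 K
Q = 133.5770 * 21.8450 * 28.2386 = 82399.8638 W = 82.3999 kW

82.3999 kW


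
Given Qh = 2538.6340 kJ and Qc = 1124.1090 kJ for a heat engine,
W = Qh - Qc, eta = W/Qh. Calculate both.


W = 2538.6340 - 1124.1090 = 1414.5250 kJ
eta = 1414.5250 / 2538.6340 = 0.5572 = 55.7199%

W = 1414.5250 kJ, eta = 55.7199%


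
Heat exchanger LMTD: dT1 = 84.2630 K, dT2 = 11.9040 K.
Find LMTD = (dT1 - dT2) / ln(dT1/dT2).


dT1/dT2 = 7.0785
ln(dT1/dT2) = 1.9571
LMTD = 72.3590 / 1.9571 = 36.9732 K

36.9732 K


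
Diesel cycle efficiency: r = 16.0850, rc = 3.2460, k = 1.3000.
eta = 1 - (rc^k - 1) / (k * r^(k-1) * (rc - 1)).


r^(k-1) = 2.3011
rc^k = 4.6212
eta = 0.4610 = 46.1022%

46.1022%


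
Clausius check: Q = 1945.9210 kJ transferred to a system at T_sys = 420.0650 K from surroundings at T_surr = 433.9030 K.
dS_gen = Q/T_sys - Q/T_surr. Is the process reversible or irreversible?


dS_sys = 1945.9210/420.0650 = 4.6324 kJ/K
dS_surr = -1945.9210/433.9030 = -4.4847 kJ/K
dS_gen = 4.6324 - 4.4847 = 0.1477 kJ/K (irreversible)

dS_gen = 0.1477 kJ/K, irreversible


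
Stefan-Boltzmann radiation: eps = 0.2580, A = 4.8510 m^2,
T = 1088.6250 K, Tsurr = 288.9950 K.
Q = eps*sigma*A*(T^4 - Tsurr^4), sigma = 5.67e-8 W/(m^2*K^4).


T^4 = 1.4045e+12
Tsurr^4 = 6.9753e+09
Q = 0.2580 * 5.67e-8 * 4.8510 * 1.3975e+12 = 99171.0629 W

99171.0629 W


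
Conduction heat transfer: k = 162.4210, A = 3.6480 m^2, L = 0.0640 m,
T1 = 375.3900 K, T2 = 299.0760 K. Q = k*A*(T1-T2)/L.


dT = 76.3140 K
Q = 162.4210 * 3.6480 * 76.3140 / 0.0640 = 706514.7831 W

706514.7831 W


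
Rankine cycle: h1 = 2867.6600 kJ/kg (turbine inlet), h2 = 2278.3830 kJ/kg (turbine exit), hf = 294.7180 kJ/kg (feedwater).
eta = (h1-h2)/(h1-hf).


W = 589.2770 kJ/kg
Q_in = 2572.9420 kJ/kg
eta = 0.2290 = 22.9028%

eta = 22.9028%


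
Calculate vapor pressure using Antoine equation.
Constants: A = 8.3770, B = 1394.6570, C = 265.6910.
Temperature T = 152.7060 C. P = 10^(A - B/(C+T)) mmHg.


C+T = 418.3970
B/(C+T) = 3.3333
log10(P) = 8.3770 - 3.3333 = 5.0437
P = 10^5.0437 = 110577.2716 mmHg

110577.2716 mmHg


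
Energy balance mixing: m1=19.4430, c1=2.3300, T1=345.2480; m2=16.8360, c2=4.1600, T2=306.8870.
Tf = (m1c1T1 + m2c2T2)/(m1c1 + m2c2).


num = 37134.1685
den = 115.3399
Tf = 321.9541 K

321.9541 K


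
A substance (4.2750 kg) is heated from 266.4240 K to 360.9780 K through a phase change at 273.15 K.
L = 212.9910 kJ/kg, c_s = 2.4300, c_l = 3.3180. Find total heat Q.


Q1 (sensible, solid) = 4.2750 * 2.4300 * 6.7260 = 69.8714 kJ
Q2 (latent) = 4.2750 * 212.9910 = 910.5365 kJ
Q3 (sensible, liquid) = 4.2750 * 3.3180 * 87.8280 = 1245.7919 kJ
Q_total = 2226.1998 kJ

2226.1998 kJ


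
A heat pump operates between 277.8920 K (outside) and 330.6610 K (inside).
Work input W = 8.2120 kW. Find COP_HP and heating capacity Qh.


COP = 330.6610 / 52.7690 = 6.2662
Qh = 6.2662 * 8.2120 = 51.4580 kW

COP = 6.2662, Qh = 51.4580 kW


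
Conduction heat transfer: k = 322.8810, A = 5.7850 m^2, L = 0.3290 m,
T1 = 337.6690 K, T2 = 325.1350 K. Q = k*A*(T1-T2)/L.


dT = 12.5340 K
Q = 322.8810 * 5.7850 * 12.5340 / 0.3290 = 71160.6072 W

71160.6072 W


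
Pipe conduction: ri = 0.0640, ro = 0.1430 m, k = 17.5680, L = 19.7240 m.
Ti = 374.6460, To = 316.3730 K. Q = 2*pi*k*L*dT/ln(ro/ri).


dT = 58.2730 K
ln(ro/ri) = 0.8040
Q = 2*pi*17.5680*19.7240*58.2730 / 0.8040 = 157808.0977 W

157808.0977 W
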